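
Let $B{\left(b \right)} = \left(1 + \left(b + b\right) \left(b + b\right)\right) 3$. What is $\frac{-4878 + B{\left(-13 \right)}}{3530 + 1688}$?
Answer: $- \frac{2847}{5218} \approx -0.54561$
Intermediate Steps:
$B{\left(b \right)} = 3 + 12 b^{2}$ ($B{\left(b \right)} = \left(1 + 2 b 2 b\right) 3 = \left(1 + 4 b^{2}\right) 3 = 3 + 12 b^{2}$)
$\frac{-4878 + B{\left(-13 \right)}}{3530 + 1688} = \frac{-4878 + \left(3 + 12 \left(-13\right)^{2}\right)}{3530 + 1688} = \frac{-4878 + \left(3 + 12 \cdot 169\right)}{5218} = \left(-4878 + \left(3 + 2028\right)\right) \frac{1}{5218} = \left(-4878 + 2031\right) \frac{1}{5218} = \left(-2847\right) \frac{1}{5218} = - \frac{2847}{5218}$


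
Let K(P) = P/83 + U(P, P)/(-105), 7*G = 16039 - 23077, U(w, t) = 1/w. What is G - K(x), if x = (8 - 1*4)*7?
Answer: -245426917/244020 ≈ -1005.8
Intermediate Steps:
G = -7038/7 (G = (16039 - 23077)/7 = (⅐)*(-7038) = -7038/7 ≈ -1005.4)
x = 28 (x = (8 - 4)*7 = 4*7 = 28)
K(P) = -1/(105*P) + P/83 (K(P) = P/83 + 1/(P*(-105)) = P*(1/83) - 1/105/P = P/83 - 1/(105*P) = -1/(105*P) + P/83)
G - K(x) = -7038/7 - (-1/105/28 + (1/83)*28) = -7038/7 - (-1/105*1/28 + 28/83) = -7038/7 - (-1/2940 + 28/83) = -7038/7 - 1*82237/244020 = -7038/7 - 82237/244020 = -245426917/244020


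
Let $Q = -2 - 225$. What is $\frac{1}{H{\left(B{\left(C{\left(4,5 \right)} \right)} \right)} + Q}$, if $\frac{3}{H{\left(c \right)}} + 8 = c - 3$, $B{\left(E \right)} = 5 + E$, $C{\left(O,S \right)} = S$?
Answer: $- \frac{1}{230} \approx -0.0043478$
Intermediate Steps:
$Q = -227$ ($Q = -2 - 225 = -227$)
$H{\left(c \right)} = \frac{3}{-11 + c}$ ($H{\left(c \right)} = \frac{3}{-8 + \left(c - 3\right)} = \frac{3}{-8 + \left(-3 + c\right)} = \frac{3}{-11 + c}$)
$\frac{1}{H{\left(B{\left(C{\left(4,5 \right)} \right)} \right)} + Q} = \frac{1}{\frac{3}{-11 + \left(5 + 5\right)} - 227} = \frac{1}{\frac{3}{-11 + 10} - 227} = \frac{1}{\frac{3}{-1} - 227} = \frac{1}{3 \left(-1\right) - 227} = \frac{1}{-3 - 227} = \frac{1}{-230} = - \frac{1}{230}$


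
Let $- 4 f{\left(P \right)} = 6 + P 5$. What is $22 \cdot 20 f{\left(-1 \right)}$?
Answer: $-110$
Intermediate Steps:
$f{\left(P \right)} = - \frac{3}{2} - \frac{5 P}{4}$ ($f{\left(P \right)} = - \frac{6 + P 5}{4} = - \frac{6 + 5 P}{4} = - \frac{3}{2} - \frac{5 P}{4}$)
$22 \cdot 20 f{\left(-1 \right)} = 22 \cdot 20 \left(- \frac{3}{2} - - \frac{5}{4}\right) = 440 \left(- \frac{3}{2} + \frac{5}{4}\right) = 440 \left(- \frac{1}{4}\right) = -110$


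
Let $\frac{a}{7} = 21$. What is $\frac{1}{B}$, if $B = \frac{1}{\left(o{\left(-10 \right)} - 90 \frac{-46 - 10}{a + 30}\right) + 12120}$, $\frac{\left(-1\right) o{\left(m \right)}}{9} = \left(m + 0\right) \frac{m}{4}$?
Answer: $\frac{703485}{59} \approx 11923.0$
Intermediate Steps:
$o{\left(m \right)} = - \frac{9 m^{2}}{4}$ ($o{\left(m \right)} = - 9 \left(m + 0\right) \frac{m}{4} = - 9 m m \frac{1}{4} = - 9 m \frac{m}{4} = - 9 \frac{m^{2}}{4} = - \frac{9 m^{2}}{4}$)
$a = 147$ ($a = 7 \cdot 21 = 147$)
$B = \frac{59}{703485}$ ($B = \frac{1}{\left(- \frac{9 \left(-10\right)^{2}}{4} - 90 \frac{-46 - 10}{147 + 30}\right) + 12120} = \frac{1}{\left(\left(- \frac{9}{4}\right) 100 - 90 \left(- \frac{56}{177}\right)\right) + 12120} = \frac{1}{\left(-225 - 90 \left(\left(-56\right) \frac{1}{177}\right)\right) + 12120} = \frac{1}{\left(-225 - - \frac{1680}{59}\right) + 12120} = \frac{1}{\left(-225 + \frac{1680}{59}\right) + 12120} = \frac{1}{- \frac{11595}{59} + 12120} = \frac{1}{\frac{703485}{59}} = \frac{59}{703485} \approx 8.3868 \cdot 10^{-5}$)
$\frac{1}{B} = \frac{1}{\frac{59}{703485}} = \frac{703485}{59}$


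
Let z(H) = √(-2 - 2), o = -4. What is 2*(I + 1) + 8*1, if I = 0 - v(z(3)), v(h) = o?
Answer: 18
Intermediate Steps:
z(H) = 2*I (z(H) = √(-4) = 2*I)
v(h) = -4
I = 4 (I = 0 - 1*(-4) = 0 + 4 = 4)
2*(I + 1) + 8*1 = 2*(4 + 1) + 8*1 = 2*5 + 8 = 10 + 8 = 18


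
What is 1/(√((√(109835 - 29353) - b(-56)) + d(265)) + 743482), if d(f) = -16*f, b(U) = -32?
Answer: 1/(743482 + I*√(4208 - √80482)) ≈ 1.345e-6 - 1.1e-10*I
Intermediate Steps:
1/(√((√(109835 - 29353) - b(-56)) + d(265)) + 743482) = 1/(√((√(109835 - 29353) - 1*(-32)) - 16*265) + 743482) = 1/(√((√80482 + 32) - 4240) + 743482) = 1/(√((32 + √80482) - 4240) + 743482) = 1/(√(-4208 + √80482) + 743482) = 1/(743482 + √(-4208 + √80482))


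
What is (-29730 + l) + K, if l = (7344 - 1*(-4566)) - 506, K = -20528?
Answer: -38854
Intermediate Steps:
l = 11404 (l = (7344 + 4566) - 506 = 11910 - 506 = 11404)
(-29730 + l) + K = (-29730 + 11404) - 20528 = -18326 - 20528 = -38854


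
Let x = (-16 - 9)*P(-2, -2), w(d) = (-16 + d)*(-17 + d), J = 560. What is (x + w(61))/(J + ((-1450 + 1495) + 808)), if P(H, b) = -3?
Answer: 685/471 ≈ 1.4544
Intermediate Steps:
w(d) = (-17 + d)*(-16 + d)
x = 75 (x = (-16 - 9)*(-3) = -25*(-3) = 75)
(x + w(61))/(J + ((-1450 + 1495) + 808)) = (75 + (272 + 61² - 33*61))/(560 + ((-1450 + 1495) + 808)) = (75 + (272 + 3721 - 2013))/(560 + (45 + 808)) = (75 + 1980)/(560 + 853) = 2055/1413 = 2055*(1/1413) = 685/471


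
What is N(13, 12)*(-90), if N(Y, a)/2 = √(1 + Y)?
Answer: -180*√14 ≈ -673.50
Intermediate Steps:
N(Y, a) = 2*√(1 + Y)
N(13, 12)*(-90) = (2*√(1 + 13))*(-90) = (2*√14)*(-90) = -180*√14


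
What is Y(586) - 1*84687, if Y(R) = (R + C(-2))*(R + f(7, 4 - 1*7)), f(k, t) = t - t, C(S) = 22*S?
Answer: 232925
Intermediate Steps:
f(k, t) = 0
Y(R) = R*(-44 + R) (Y(R) = (R + 22*(-2))*(R + 0) = (R - 44)*R = (-44 + R)*R = R*(-44 + R))
Y(586) - 1*84687 = 586*(-44 + 586) - 1*84687 = 586*542 - 84687 = 317612 - 84687 = 232925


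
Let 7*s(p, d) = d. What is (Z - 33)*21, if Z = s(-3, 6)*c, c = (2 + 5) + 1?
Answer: -549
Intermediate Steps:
c = 8 (c = 7 + 1 = 8)
s(p, d) = d/7
Z = 48/7 (Z = ((1/7)*6)*8 = (6/7)*8 = 48/7 ≈ 6.8571)
(Z - 33)*21 = (48/7 - 33)*21 = -183/7*21 = -549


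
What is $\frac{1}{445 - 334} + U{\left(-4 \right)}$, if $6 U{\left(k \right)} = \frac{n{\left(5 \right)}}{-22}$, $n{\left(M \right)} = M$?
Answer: $- \frac{47}{1628} \approx -0.02887$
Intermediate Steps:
$U{\left(k \right)} = - \frac{5}{132}$ ($U{\left(k \right)} = \frac{5 \frac{1}{-22}}{6} = \frac{5 \left(- \frac{1}{22}\right)}{6} = \frac{1}{6} \left(- \frac{5}{22}\right) = - \frac{5}{132}$)
$\frac{1}{445 - 334} + U{\left(-4 \right)} = \frac{1}{445 - 334} - \frac{5}{132} = \frac{1}{111} - \frac{5}{132} = - \frac{47}{1628}$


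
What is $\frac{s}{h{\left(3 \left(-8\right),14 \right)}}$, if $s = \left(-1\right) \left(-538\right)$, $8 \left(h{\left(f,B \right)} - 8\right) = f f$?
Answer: $\frac{269}{40} \approx 6.725$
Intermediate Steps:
$h{\left(f,B \right)} = 8 + \frac{f^{2}}{8}$ ($h{\left(f,B \right)} = 8 + \frac{f f}{8} = 8 + \frac{f^{2}}{8}$)
$s = 538$
$\frac{s}{h{\left(3 \left(-8\right),14 \right)}} = \frac{538}{8 + \frac{\left(3 \left(-8\right)\right)^{2}}{8}} = \frac{538}{8 + \frac{\left(-24\right)^{2}}{8}} = \frac{538}{8 + \frac{1}{8} \cdot 576} = \frac{538}{8 + 72} = \frac{538}{80} = 538 \cdot \frac{1}{80} = \frac{269}{40}$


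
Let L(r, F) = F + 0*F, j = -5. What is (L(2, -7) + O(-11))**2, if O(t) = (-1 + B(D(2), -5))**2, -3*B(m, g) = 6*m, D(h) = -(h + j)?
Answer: 1764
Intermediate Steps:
L(r, F) = F (L(r, F) = F + 0 = F)
D(h) = 5 - h (D(h) = -(h - 5) = -(-5 + h) = 5 - h)
B(m, g) = -2*m
O(t) = 49 (O(t) = (-1 - 2*(5 - 1*2))**2 = (-1 - 2*(5 - 2))**2 = (-1 - 2*3)**2 = (-1 - 6)**2 = (-7)**2 = 49)
(L(2, -7) + O(-11))**2 = (-7 + 49)**2 = 42**2 = 1764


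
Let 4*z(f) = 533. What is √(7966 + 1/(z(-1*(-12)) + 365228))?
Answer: √17013953979452930/1461445 ≈ 89.252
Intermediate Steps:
z(f) = 533/4 (z(f) = (¼)*533 = 533/4)
√(7966 + 1/(z(-1*(-12)) + 365228)) = √(7966 + 1/(533/4 + 365228)) = √(7966 + 1/(1461445/4)) = √(7966 + 4/1461445) = √(11641870874/1461445) = √17013953979452930/1461445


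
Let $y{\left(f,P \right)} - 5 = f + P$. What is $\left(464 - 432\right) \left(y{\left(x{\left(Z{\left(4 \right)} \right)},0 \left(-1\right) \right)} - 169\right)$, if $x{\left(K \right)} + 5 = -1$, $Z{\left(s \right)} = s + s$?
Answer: $-5440$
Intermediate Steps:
$Z{\left(s \right)} = 2 s$
$x{\left(K \right)} = -6$ ($x{\left(K \right)} = -5 - 1 = -6$)
$y{\left(f,P \right)} = 5 + P + f$ ($y{\left(f,P \right)} = 5 + \left(f + P\right) = 5 + \left(P + f\right) = 5 + P + f$)
$\left(464 - 432\right) \left(y{\left(x{\left(Z{\left(4 \right)} \right)},0 \left(-1\right) \right)} - 169\right) = \left(464 - 432\right) \left(\left(5 + 0 \left(-1\right) - 6\right) - 169\right) = 32 \left(\left(5 + 0 - 6\right) - 169\right) = 32 \left(-1 - 169\right) = 32 \left(-170\right) = -5440$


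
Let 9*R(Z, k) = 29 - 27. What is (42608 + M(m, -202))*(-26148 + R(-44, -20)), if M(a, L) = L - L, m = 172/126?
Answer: -10026940640/9 ≈ -1.1141e+9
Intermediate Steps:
m = 86/63 (m = 172*(1/126) = 86/63 ≈ 1.3651)
R(Z, k) = 2/9 (R(Z, k) = (29 - 27)/9 = (⅑)*2 = 2/9)
M(a, L) = 0
(42608 + M(m, -202))*(-26148 + R(-44, -20)) = (42608 + 0)*(-26148 + 2/9) = 42608*(-235330/9) = -10026940640/9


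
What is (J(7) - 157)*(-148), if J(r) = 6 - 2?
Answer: 22644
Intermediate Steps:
J(r) = 4
(J(7) - 157)*(-148) = (4 - 157)*(-148) = -153*(-148) = 22644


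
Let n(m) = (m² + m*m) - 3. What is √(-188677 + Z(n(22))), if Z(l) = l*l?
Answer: 2*√185637 ≈ 861.71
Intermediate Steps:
n(m) = -3 + 2*m² (n(m) = (m² + m²) - 3 = 2*m² - 3 = -3 + 2*m²)
Z(l) = l²
√(-188677 + Z(n(22))) = √(-188677 + (-3 + 2*22²)²) = √(-188677 + (-3 + 2*484)²) = √(-188677 + (-3 + 968)²) = √(-188677 + 965²) = √(-188677 + 931225) = √742548 = 2*√185637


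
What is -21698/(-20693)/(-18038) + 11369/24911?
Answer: 73156141696/160315313453 ≈ 0.45633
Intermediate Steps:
-21698/(-20693)/(-18038) + 11369/24911 = -21698*(-1/20693)*(-1/18038) + 11369*(1/24911) = (21698/20693)*(-1/18038) + 11369/24911 = -10849/186630167 + 11369/24911 = 73156141696/160315313453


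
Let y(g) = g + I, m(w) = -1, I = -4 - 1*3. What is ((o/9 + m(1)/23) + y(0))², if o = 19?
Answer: 1042441/42849 ≈ 24.328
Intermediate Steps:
I = -7 (I = -4 - 3 = -7)
y(g) = -7 + g (y(g) = g - 7 = -7 + g)
((o/9 + m(1)/23) + y(0))² = ((19/9 - 1/23) + (-7 + 0))² = ((19*(⅑) - 1*1/23) - 7)² = ((19/9 - 1/23) - 7)² = (428/207 - 7)² = (-1021/207)² = 1042441/42849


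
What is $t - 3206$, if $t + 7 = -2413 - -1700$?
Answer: $-3926$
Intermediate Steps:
$t = -720$ ($t = -7 - 713 = -720$)
$t - 3206 = -720 - 3206 = -3926$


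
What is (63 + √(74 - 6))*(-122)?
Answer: -7686 - 244*√17 ≈ -8692.0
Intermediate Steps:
(63 + √(74 - 6))*(-122) = (63 + √68)*(-122) = (63 + 2*√17)*(-122) = -7686 - 244*√17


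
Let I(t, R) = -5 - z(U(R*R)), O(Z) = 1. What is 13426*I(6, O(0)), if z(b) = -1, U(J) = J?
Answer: -53704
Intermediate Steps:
I(t, R) = -4 (I(t, R) = -5 - 1*(-1) = -5 + 1 = -4)
13426*I(6, O(0)) = 13426*(-4) = -53704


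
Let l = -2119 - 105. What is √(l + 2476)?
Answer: 6*√7 ≈ 15.875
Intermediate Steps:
l = -2224
√(l + 2476) = √(-2224 + 2476) = √252 = 6*√7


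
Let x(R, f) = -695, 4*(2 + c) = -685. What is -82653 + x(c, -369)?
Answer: -83348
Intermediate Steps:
c = -693/4 (c = -2 + (1/4)*(-685) = -2 - 685/4 = -693/4 ≈ -173.25)
-82653 + x(c, -369) = -82653 - 695 = -83348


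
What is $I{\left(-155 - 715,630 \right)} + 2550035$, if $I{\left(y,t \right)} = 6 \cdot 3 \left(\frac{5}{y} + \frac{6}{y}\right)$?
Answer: $\frac{369755042}{145} \approx 2.55 \cdot 10^{6}$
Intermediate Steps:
$I{\left(y,t \right)} = \frac{198}{y}$ ($I{\left(y,t \right)} = 18 \frac{11}{y} = \frac{198}{y}$)
$I{\left(-155 - 715,630 \right)} + 2550035 = \frac{198}{-155 - 715} + 2550035 = \frac{198}{-870} + 2550035 = 198 \left(- \frac{1}{870}\right) + 2550035 = - \frac{33}{145} + 2550035 = \frac{369755042}{145}$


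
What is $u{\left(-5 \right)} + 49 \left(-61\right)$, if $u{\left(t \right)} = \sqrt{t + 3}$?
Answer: $-2989 + i \sqrt{2} \approx -2989.0 + 1.4142 i$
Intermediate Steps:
$u{\left(t \right)} = \sqrt{3 + t}$
$u{\left(-5 \right)} + 49 \left(-61\right) = \sqrt{3 - 5} + 49 \left(-61\right) = \sqrt{-2} - 2989 = i \sqrt{2} - 2989 = -2989 + i \sqrt{2}$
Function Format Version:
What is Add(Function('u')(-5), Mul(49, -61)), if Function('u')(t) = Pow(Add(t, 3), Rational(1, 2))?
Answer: Add(-2989, Mul(I, Pow(2, Rational(1, 2)))) ≈ Add(-2989.0, Mul(1.4142, I))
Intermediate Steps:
Function('u')(t) = Pow(Add(3, t), Rational(1, 2))
Add(Function('u')(-5), Mul(49, -61)) = Add(Pow(Add(3, -5), Rational(1, 2)), Mul(49, -61)) = Add(Pow(-2, Rational(1, 2)), -2989) = Add(Mul(I, Pow(2, Rational(1, 2))), -2989) = Add(-2989, Mul(I, Pow(2, Rational(1, 2))))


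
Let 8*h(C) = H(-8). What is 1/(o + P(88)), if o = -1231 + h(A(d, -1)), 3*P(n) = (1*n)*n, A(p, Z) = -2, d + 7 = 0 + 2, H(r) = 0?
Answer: 3/4051 ≈ 0.00074056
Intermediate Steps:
d = -5 (d = -7 + (0 + 2) = -7 + 2 = -5)
h(C) = 0 (h(C) = (⅛)*0 = 0)
P(n) = n²/3 (P(n) = ((1*n)*n)/3 = (n*n)/3 = n²/3)
o = -1231 (o = -1231 + 0 = -1231)
1/(o + P(88)) = 1/(-1231 + (⅓)*88²) = 1/(-1231 + (⅓)*7744) = 1/(-1231 + 7744/3) = 1/(4051/3) = 3/4051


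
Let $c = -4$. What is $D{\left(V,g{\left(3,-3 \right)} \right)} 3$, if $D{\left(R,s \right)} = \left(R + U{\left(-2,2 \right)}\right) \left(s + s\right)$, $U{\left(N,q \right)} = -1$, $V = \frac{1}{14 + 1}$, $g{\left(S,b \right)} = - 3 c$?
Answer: $- \frac{336}{5} \approx -67.2$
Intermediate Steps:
$g{\left(S,b \right)} = 12$ ($g{\left(S,b \right)} = \left(-3\right) \left(-4\right) = 12$)
$V = \frac{1}{15} \approx 0.066667$
$D{\left(R,s \right)} = 2 s \left(-1 + R\right)$ ($D{\left(R,s \right)} = \left(R - 1\right) \left(s + s\right) = \left(-1 + R\right) 2 s = 2 s \left(-1 + R\right)$)
$D{\left(V,g{\left(3,-3 \right)} \right)} 3 = 2 \cdot 12 \left(-1 + \frac{1}{15}\right) 3 = 2 \cdot 12 \left(- \frac{14}{15}\right) 3 = \left(- \frac{112}{5}\right) 3 = - \frac{336}{5}$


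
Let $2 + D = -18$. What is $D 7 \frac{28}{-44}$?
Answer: $\frac{980}{11} \approx 89.091$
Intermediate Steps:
$D = -20$ ($D = -2 - 18 = -20$)
$D 7 \frac{28}{-44} = \left(-20\right) 7 \frac{28}{-44} = - 140 \cdot 28 \left(- \frac{1}{44}\right) = \left(-140\right) \left(- \frac{7}{11}\right) = \frac{980}{11}$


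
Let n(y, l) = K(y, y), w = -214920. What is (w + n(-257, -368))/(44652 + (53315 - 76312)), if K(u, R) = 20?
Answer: -42980/4331 ≈ -9.9238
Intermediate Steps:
n(y, l) = 20
(w + n(-257, -368))/(44652 + (53315 - 76312)) = (-214920 + 20)/(44652 + (53315 - 76312)) = -214900/(44652 - 22997) = -214900/21655 = -214900*1/21655 = -42980/4331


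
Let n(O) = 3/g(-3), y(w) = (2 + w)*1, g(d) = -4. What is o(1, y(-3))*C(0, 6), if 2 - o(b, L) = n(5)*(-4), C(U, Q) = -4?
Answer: 4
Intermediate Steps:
y(w) = 2 + w
n(O) = -¾ (n(O) = 3/(-4) = 3*(-¼) = -¾)
o(b, L) = -1 (o(b, L) = 2 - (-3)*(-4)/4 = 2 - 1*3 = 2 - 3 = -1)
o(1, y(-3))*C(0, 6) = -1*(-4) = 4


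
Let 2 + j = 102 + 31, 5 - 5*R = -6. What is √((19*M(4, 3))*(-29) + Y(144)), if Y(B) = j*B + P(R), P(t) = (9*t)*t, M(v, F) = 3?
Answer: 2*√107841/5 ≈ 131.36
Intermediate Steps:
R = 11/5 (R = 1 - ⅕*(-6) = 1 + 6/5 = 11/5 ≈ 2.2000)
P(t) = 9*t²
j = 131 (j = -2 + (102 + 31) = -2 + 133 = 131)
Y(B) = 1089/25 + 131*B (Y(B) = 131*B + 9*(11/5)² = 131*B + 9*(121/25) = 131*B + 1089/25 = 1089/25 + 131*B)
√((19*M(4, 3))*(-29) + Y(144)) = √((19*3)*(-29) + (1089/25 + 131*144)) = √(57*(-29) + (1089/25 + 18864)) = √(-1653 + 472689/25) = √(431364/25) = 2*√107841/5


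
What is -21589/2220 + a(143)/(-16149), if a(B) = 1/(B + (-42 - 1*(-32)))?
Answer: -5152135937/529794860 ≈ -9.7248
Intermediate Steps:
a(B) = 1/(-10 + B) (a(B) = 1/(B + (-42 + 32)) = 1/(B - 10) = 1/(-10 + B))
-21589/2220 + a(143)/(-16149) = -21589/2220 + 1/((-10 + 143)*(-16149)) = -21589*1/2220 - 1/16149/133 = -21589/2220 + (1/133)*(-1/16149) = -21589/2220 - 1/2147817 = -5152135937/529794860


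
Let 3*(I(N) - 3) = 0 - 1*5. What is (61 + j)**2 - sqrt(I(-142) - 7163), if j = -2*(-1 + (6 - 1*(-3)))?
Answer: 2025 - I*sqrt(64455)/3 ≈ 2025.0 - 84.627*I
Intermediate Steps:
I(N) = 4/3 (I(N) = 3 + (0 - 1*5)/3 = 3 + (0 - 5)/3 = 3 + (1/3)*(-5) = 3 - 5/3 = 4/3)
j = -16 (j = -2*(-1 + (6 + 3)) = -2*(-1 + 9) = -2*8 = -16)
(61 + j)**2 - sqrt(I(-142) - 7163) = (61 - 16)**2 - sqrt(4/3 - 7163) = 45**2 - sqrt(-21485/3) = 2025 - I*sqrt(64455)/3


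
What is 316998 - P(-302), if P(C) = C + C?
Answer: 317602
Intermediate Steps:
P(C) = 2*C
316998 - P(-302) = 316998 - 2*(-302) = 316998 - 1*(-604) = 316998 + 604 = 317602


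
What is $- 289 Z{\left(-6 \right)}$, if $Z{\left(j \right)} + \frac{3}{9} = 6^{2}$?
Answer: $- \frac{30923}{3} \approx -10308.0$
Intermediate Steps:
$Z{\left(j \right)} = \frac{107}{3}$ ($Z{\left(j \right)} = - \frac{1}{3} + 6^{2} = - \frac{1}{3} + 36 = \frac{107}{3}$)
$- 289 Z{\left(-6 \right)} = \left(-289\right) \frac{107}{3} = - \frac{30923}{3}$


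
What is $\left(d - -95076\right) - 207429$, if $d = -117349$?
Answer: $-229702$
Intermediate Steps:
$\left(d - -95076\right) - 207429 = \left(-117349 - -95076\right) - 207429 = \left(-117349 + 95076\right) - 207429 = -22273 - 207429 = -229702$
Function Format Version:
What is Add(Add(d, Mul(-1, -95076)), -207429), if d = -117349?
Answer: -229702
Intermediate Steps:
Add(Add(d, Mul(-1, -95076)), -207429) = Add(Add(-117349, Mul(-1, -95076)), -207429) = Add(Add(-117349, 95076), -207429) = Add(-22273, -207429) = -229702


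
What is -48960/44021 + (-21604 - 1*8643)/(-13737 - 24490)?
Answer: -77155819/240398681 ≈ -0.32095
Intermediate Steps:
-48960/44021 + (-21604 - 1*8643)/(-13737 - 24490) = -48960*1/44021 + (-21604 - 8643)/(-38227) = -48960/44021 - 30247*(-1/38227) = -48960/44021 + 4321/5461 = -77155819/240398681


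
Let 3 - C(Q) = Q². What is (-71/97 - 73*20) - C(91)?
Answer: 661275/97 ≈ 6817.3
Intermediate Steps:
C(Q) = 3 - Q²
(-71/97 - 73*20) - C(91) = (-71/97 - 73*20) - (3 - 1*91²) = (-71*1/97 - 1460) - (3 - 1*8281) = (-71/97 - 1460) - (3 - 8281) = -141691/97 - 1*(-8278) = -141691/97 + 8278 = 661275/97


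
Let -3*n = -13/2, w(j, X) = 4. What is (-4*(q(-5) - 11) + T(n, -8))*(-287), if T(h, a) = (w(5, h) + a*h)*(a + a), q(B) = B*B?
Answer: -135464/3 ≈ -45155.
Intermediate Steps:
q(B) = B²
n = 13/6 (n = -(-13)/(3*2) = -⅓*(-13/2) = 13/6 ≈ 2.1667)
T(h, a) = 2*a*(4 + a*h) (T(h, a) = (4 + a*h)*(a + a) = (4 + a*h)*(2*a) = 2*a*(4 + a*h))
(-4*(q(-5) - 11) + T(n, -8))*(-287) = (-4*((-5)² - 11) + 2*(-8)*(4 - 8*13/6))*(-287) = (-4*(25 - 11) + 2*(-8)*(4 - 52/3))*(-287) = (-4*14 + 2*(-8)*(-40/3))*(-287) = (-56 + 640/3)*(-287) = (472/3)*(-287) = -135464/3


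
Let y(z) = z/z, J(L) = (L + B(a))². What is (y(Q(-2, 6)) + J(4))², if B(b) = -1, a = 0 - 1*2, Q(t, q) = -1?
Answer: 100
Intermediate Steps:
a = -2 (a = 0 - 2 = -2)
J(L) = (-1 + L)² (J(L) = (L - 1)² = (-1 + L)²)
y(z) = 1
(y(Q(-2, 6)) + J(4))² = (1 + (-1 + 4)²)² = (1 + 3²)² = (1 + 9)² = 10² = 100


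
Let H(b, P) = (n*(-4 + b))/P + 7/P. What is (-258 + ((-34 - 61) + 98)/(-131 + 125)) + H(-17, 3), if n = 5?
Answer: -1747/6 ≈ -291.17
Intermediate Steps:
H(b, P) = 7/P + (-20 + 5*b)/P (H(b, P) = (5*(-4 + b))/P + 7/P = (-20 + 5*b)/P + 7/P = 7/P + (-20 + 5*b)/P)
(-258 + ((-34 - 61) + 98)/(-131 + 125)) + H(-17, 3) = (-258 + ((-34 - 61) + 98)/(-131 + 125)) + (-13 + 5*(-17))/3 = (-258 + (-95 + 98)/(-6)) + (-13 - 85)/3 = (-258 + 3*(-1/6)) + (1/3)*(-98) = (-258 - 1/2) - 98/3 = -517/2 - 98/3 = -1747/6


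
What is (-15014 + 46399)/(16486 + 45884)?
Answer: 6277/12474 ≈ 0.50321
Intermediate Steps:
(-15014 + 46399)/(16486 + 45884) = 31385/62370 = 31385*(1/62370) = 6277/12474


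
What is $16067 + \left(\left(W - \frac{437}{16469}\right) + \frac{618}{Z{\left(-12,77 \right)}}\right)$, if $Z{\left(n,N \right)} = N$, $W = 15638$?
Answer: $\frac{40215666858}{1268113} \approx 31713.0$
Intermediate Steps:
$16067 + \left(\left(W - \frac{437}{16469}\right) + \frac{618}{Z{\left(-12,77 \right)}}\right) = 16067 + \left(\left(15638 - \frac{437}{16469}\right) + \frac{618}{77}\right) = 16067 + \left(\frac{257541785}{16469} + \frac{618}{77}\right) = 16067 + \frac{19840895287}{1268113} = \frac{40215666858}{1268113}$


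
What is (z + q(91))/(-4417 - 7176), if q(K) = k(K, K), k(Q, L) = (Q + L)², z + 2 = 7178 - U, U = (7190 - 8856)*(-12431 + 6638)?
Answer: 9610838/11593 ≈ 829.02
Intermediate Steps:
U = 9651138 (U = -1666*(-5793) = 9651138)
z = -9643962 (z = -2 + (7178 - 1*9651138) = -2 + (7178 - 9651138) = -2 - 9643960 = -9643962)
k(Q, L) = (L + Q)²
q(K) = 4*K² (q(K) = (K + K)² = (2*K)² = 4*K²)
(z + q(91))/(-4417 - 7176) = (-9643962 + 4*91²)/(-4417 - 7176) = (-9643962 + 4*8281)/(-11593) = (-9643962 + 33124)*(-1/11593) = -9610838*(-1/11593) = 9610838/11593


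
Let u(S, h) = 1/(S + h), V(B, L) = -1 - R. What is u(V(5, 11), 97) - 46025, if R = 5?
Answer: -4188274/91 ≈ -46025.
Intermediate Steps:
V(B, L) = -6 (V(B, L) = -1 - 1*5 = -1 - 5 = -6)
u(V(5, 11), 97) - 46025 = 1/(-6 + 97) - 46025 = 1/91 - 46025 = -4188274/91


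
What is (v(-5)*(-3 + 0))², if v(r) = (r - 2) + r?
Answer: 1296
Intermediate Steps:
v(r) = -2 + 2*r (v(r) = (-2 + r) + r = -2 + 2*r)
(v(-5)*(-3 + 0))² = ((-2 + 2*(-5))*(-3 + 0))² = ((-2 - 10)*(-3))² = (-12*(-3))² = 36² = 1296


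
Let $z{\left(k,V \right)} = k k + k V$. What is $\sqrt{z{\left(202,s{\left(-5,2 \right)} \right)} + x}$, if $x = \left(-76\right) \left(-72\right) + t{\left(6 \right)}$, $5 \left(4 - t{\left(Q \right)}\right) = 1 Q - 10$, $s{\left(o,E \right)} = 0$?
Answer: $\frac{2 \sqrt{289255}}{5} \approx 215.13$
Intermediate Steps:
$t{\left(Q \right)} = 6 - \frac{Q}{5}$ ($t{\left(Q \right)} = 4 - \frac{1 Q - 10}{5} = 4 - \frac{Q - 10}{5} = 4 - \frac{-10 + Q}{5} = 4 - \left(-2 + \frac{Q}{5}\right) = 6 - \frac{Q}{5}$)
$x = \frac{27384}{5}$ ($x = \left(-76\right) \left(-72\right) + \left(6 - \frac{6}{5}\right) = 5472 + \left(6 - \frac{6}{5}\right) = 5472 + \frac{24}{5} = \frac{27384}{5} \approx 5476.8$)
$z{\left(k,V \right)} = k^{2} + V k$
$\sqrt{z{\left(202,s{\left(-5,2 \right)} \right)} + x} = \sqrt{202 \left(0 + 202\right) + \frac{27384}{5}} = \sqrt{202 \cdot 202 + \frac{27384}{5}} = \sqrt{40804 + \frac{27384}{5}} = \sqrt{\frac{231404}{5}} = \frac{2 \sqrt{289255}}{5}$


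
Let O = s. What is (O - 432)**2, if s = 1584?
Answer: 1327104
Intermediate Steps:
O = 1584
(O - 432)**2 = (1584 - 432)**2 = 1152**2 = 1327104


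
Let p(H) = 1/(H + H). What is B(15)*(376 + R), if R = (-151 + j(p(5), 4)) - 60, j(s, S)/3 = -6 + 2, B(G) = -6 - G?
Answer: -3213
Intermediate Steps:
p(H) = 1/(2*H)
j(s, S) = -12 (j(s, S) = 3*(-6 + 2) = 3*(-4) = -12)
R = -223 (R = (-151 - 12) - 60 = -163 - 60 = -223)
B(15)*(376 + R) = (-6 - 1*15)*(376 - 223) = (-6 - 15)*153 = -21*153 = -3213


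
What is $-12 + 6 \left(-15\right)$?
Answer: $-102$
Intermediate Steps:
$-12 + 6 \left(-15\right) = -12 - 90 = -102$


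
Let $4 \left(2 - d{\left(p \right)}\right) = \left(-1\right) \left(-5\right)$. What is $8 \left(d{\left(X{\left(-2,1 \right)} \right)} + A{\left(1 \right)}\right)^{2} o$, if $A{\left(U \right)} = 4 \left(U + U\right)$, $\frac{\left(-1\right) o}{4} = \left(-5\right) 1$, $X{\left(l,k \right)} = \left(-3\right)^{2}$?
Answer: $12250$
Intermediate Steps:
$X{\left(l,k \right)} = 9$
$o = 20$ ($o = - 4 \left(\left(-5\right) 1\right) = \left(-4\right) \left(-5\right) = 20$)
$A{\left(U \right)} = 8 U$ ($A{\left(U \right)} = 4 \cdot 2 U = 8 U$)
$d{\left(p \right)} = \frac{3}{4}$ ($d{\left(p \right)} = 2 - \frac{\left(-1\right) \left(-5\right)}{4} = 2 - \frac{5}{4} = \frac{3}{4}$)
$8 \left(d{\left(X{\left(-2,1 \right)} \right)} + A{\left(1 \right)}\right)^{2} o = 8 \left(\frac{3}{4} + 8 \cdot 1\right)^{2} \cdot 20 = 8 \left(\frac{3}{4} + 8\right)^{2} \cdot 20 = 8 \left(\frac{35}{4}\right)^{2} \cdot 20 = 8 \cdot \frac{1225}{16} \cdot 20 = \frac{1225}{2} \cdot 20 = 12250$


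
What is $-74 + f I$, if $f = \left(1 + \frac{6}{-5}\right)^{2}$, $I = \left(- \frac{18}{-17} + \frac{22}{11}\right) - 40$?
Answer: $- \frac{32078}{425} \approx -75.478$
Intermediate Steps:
$I = - \frac{628}{17}$ ($I = \left(\left(-18\right) \left(- \frac{1}{17}\right) + 22 \cdot \frac{1}{11}\right) - 40 = \left(\frac{18}{17} + 2\right) - 40 = \frac{52}{17} - 40 = - \frac{628}{17} \approx -36.941$)
$f = \frac{1}{25}$ ($f = \left(1 + 6 \left(- \frac{1}{5}\right)\right)^{2} = \left(1 - \frac{6}{5}\right)^{2} = \left(- \frac{1}{5}\right)^{2} = \frac{1}{25} \approx 0.04$)
$-74 + f I = -74 + \frac{1}{25} \left(- \frac{628}{17}\right) = -74 - \frac{628}{425} = - \frac{32078}{425}$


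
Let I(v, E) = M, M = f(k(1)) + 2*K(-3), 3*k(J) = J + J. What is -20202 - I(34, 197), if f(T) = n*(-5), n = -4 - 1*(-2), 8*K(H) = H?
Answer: -80845/4 ≈ -20211.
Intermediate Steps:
K(H) = H/8
k(J) = 2*J/3 (k(J) = (J + J)/3 = (2*J)/3 = 2*J/3)
n = -2 (n = -4 + 2 = -2)
f(T) = 10 (f(T) = -2*(-5) = 10)
M = 37/4 (M = 10 + 2*((⅛)*(-3)) = 10 + 2*(-3/8) = 10 - ¾ = 37/4 ≈ 9.2500)
I(v, E) = 37/4
-20202 - I(34, 197) = -20202 - 1*37/4 = -20202 - 37/4 = -80845/4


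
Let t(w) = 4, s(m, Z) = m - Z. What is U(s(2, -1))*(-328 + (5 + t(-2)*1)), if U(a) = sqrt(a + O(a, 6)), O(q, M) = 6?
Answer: -957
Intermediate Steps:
U(a) = sqrt(6 + a) (U(a) = sqrt(a + 6) = sqrt(6 + a))
U(s(2, -1))*(-328 + (5 + t(-2)*1)) = sqrt(6 + (2 - 1*(-1)))*(-328 + (5 + 4*1)) = sqrt(6 + (2 + 1))*(-328 + (5 + 4)) = sqrt(6 + 3)*(-328 + 9) = sqrt(9)*(-319) = 3*(-319) = -957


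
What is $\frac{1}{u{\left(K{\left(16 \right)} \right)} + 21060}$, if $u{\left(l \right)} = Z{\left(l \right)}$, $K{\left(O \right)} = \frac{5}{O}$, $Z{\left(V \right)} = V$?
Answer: $\frac{16}{336965} \approx 4.7483 \cdot 10^{-5}$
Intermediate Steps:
$u{\left(l \right)} = l$
$\frac{1}{u{\left(K{\left(16 \right)} \right)} + 21060} = \frac{1}{\frac{5}{16} + 21060} = \frac{1}{\frac{336965}{16}} = \frac{16}{336965}$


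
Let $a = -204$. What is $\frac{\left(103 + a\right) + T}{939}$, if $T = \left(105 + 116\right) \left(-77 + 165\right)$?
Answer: $\frac{6449}{313} \approx 20.604$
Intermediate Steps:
$T = 19448$ ($T = 221 \cdot 88 = 19448$)
$\frac{\left(103 + a\right) + T}{939} = \frac{\left(103 - 204\right) + 19448}{939} = \left(-101 + 19448\right) \frac{1}{939} = 19347 \cdot \frac{1}{939} = \frac{6449}{313}$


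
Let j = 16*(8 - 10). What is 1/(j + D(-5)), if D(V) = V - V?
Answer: -1/32 ≈ -0.031250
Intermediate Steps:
D(V) = 0
j = -32 (j = 16*(-2) = -32)
1/(j + D(-5)) = 1/(-32 + 0) = 1/(-32) = -1/32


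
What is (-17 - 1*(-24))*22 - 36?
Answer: 118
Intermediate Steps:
(-17 - 1*(-24))*22 - 36 = (-17 + 24)*22 - 36 = 7*22 - 36 = 154 - 36 = 118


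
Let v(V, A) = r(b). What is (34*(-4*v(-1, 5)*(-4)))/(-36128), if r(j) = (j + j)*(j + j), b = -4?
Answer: -1088/1129 ≈ -0.96369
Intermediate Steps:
r(j) = 4*j² (r(j) = (2*j)*(2*j) = 4*j²)
v(V, A) = 64 (v(V, A) = 4*(-4)² = 4*16 = 64)
(34*(-4*v(-1, 5)*(-4)))/(-36128) = (34*(-4*64*(-4)))/(-36128) = (34*(-256*(-4)))*(-1/36128) = (34*1024)*(-1/36128) = 34816*(-1/36128) = -1088/1129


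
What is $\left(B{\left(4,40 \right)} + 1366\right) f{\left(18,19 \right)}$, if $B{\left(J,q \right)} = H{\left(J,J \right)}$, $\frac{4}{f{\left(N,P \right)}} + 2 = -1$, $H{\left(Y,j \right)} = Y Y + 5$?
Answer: $- \frac{5548}{3} \approx -1849.3$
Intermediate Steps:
$H{\left(Y,j \right)} = 5 + Y^{2}$ ($H{\left(Y,j \right)} = Y^{2} + 5 = 5 + Y^{2}$)
$f{\left(N,P \right)} = - \frac{4}{3}$ ($f{\left(N,P \right)} = \frac{4}{-2 - 1} = \frac{4}{-3} = 4 \left(- \frac{1}{3}\right) = - \frac{4}{3}$)
$B{\left(J,q \right)} = 5 + J^{2}$
$\left(B{\left(4,40 \right)} + 1366\right) f{\left(18,19 \right)} = \left(\left(5 + 4^{2}\right) + 1366\right) \left(- \frac{4}{3}\right) = \left(\left(5 + 16\right) + 1366\right) \left(- \frac{4}{3}\right) = \left(21 + 1366\right) \left(- \frac{4}{3}\right) = 1387 \left(- \frac{4}{3}\right) = - \frac{5548}{3}$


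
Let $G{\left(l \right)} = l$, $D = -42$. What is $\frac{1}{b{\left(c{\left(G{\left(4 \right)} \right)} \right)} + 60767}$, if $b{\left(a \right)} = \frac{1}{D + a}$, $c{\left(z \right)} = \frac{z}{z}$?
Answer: $\frac{41}{2491446} \approx 1.6456 \cdot 10^{-5}$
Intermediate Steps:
$c{\left(z \right)} = 1$
$b{\left(a \right)} = \frac{1}{-42 + a}$
$\frac{1}{b{\left(c{\left(G{\left(4 \right)} \right)} \right)} + 60767} = \frac{1}{\frac{1}{-42 + 1} + 60767} = \frac{1}{\frac{1}{-41} + 60767} = \frac{1}{- \frac{1}{41} + 60767} = \frac{1}{\frac{2491446}{41}} = \frac{41}{2491446}$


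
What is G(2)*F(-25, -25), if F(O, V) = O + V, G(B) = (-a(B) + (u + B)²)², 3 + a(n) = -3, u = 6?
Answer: -245000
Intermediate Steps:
a(n) = -6 (a(n) = -3 - 3 = -6)
G(B) = (6 + (6 + B)²)² (G(B) = (-1*(-6) + (6 + B)²)² = (6 + (6 + B)²)²)
G(2)*F(-25, -25) = (6 + (6 + 2)²)²*(-25 - 25) = (6 + 8²)²*(-50) = (6 + 64)²*(-50) = 70²*(-50) = 4900*(-50) = -245000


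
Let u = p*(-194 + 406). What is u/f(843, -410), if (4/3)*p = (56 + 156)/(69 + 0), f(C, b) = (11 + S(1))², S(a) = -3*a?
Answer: 2809/368 ≈ 7.6331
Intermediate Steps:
f(C, b) = 64 (f(C, b) = (11 - 3*1)² = (11 - 3)² = 8² = 64)
p = 53/23 (p = 3*((56 + 156)/(69 + 0))/4 = 3*(212/69)/4 = 3*(212*(1/69))/4 = (¾)*(212/69) = 53/23 ≈ 2.3043)
u = 11236/23 (u = 53*(-194 + 406)/23 = (53/23)*212 = 11236/23 ≈ 488.52)
u/f(843, -410) = (11236/23)/64 = (11236/23)*(1/64) = 2809/368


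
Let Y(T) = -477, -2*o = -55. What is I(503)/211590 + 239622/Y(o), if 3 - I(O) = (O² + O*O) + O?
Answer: -2830179337/5607135 ≈ -504.75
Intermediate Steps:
o = 55/2 (o = -½*(-55) = 55/2 ≈ 27.500)
I(O) = 3 - O - 2*O² (I(O) = 3 - ((O² + O*O) + O) = 3 - ((O² + O²) + O) = 3 - (2*O² + O) = 3 - (O + 2*O²) = 3 + (-O - 2*O²) = 3 - O - 2*O²)
I(503)/211590 + 239622/Y(o) = (3 - 1*503 - 2*503²)/211590 + 239622/(-477) = (3 - 503 - 2*253009)*(1/211590) + 239622*(-1/477) = (3 - 503 - 506018)*(1/211590) - 79874/159 = -506518*1/211590 - 79874/159 = -253259/105795 - 79874/159 = -2830179337/5607135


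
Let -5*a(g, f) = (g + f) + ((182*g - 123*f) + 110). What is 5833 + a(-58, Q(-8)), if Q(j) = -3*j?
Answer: 42597/5 ≈ 8519.4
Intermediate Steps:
a(g, f) = -22 - 183*g/5 + 122*f/5 (a(g, f) = -((g + f) + ((182*g - 123*f) + 110))/5 = -((f + g) + ((-123*f + 182*g) + 110))/5 = -((f + g) + (110 - 123*f + 182*g))/5 = -(110 - 122*f + 183*g)/5 = -22 - 183*g/5 + 122*f/5)
5833 + a(-58, Q(-8)) = 5833 + (-22 - 183/5*(-58) + 122*(-3*(-8))/5) = 5833 + (-22 + 10614/5 + (122/5)*24) = 5833 + (-22 + 10614/5 + 2928/5) = 5833 + 13432/5 = 42597/5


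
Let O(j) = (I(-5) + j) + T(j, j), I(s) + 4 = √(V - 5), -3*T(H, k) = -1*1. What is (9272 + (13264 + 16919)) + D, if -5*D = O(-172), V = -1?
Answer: 592352/15 - I*√6/5 ≈ 39490.0 - 0.4899*I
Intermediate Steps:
T(H, k) = ⅓ (T(H, k) = -(-1)/3 = -⅓*(-1) = ⅓)
I(s) = -4 + I*√6 (I(s) = -4 + √(-1 - 5) = -4 + √(-6) = -4 + I*√6)
O(j) = -11/3 + j + I*√6 (O(j) = ((-4 + I*√6) + j) + ⅓ = (-4 + j + I*√6) + ⅓ = -11/3 + j + I*√6)
D = 527/15 - I*√6/5 (D = -(-11/3 - 172 + I*√6)/5 = -(-527/3 + I*√6)/5 = 527/15 - I*√6/5 ≈ 35.133 - 0.4899*I)
(9272 + (13264 + 16919)) + D = (9272 + (13264 + 16919)) + (527/15 - I*√6/5) = (9272 + 30183) + (527/15 - I*√6/5) = 39455 + (527/15 - I*√6/5) = 592352/15 - I*√6/5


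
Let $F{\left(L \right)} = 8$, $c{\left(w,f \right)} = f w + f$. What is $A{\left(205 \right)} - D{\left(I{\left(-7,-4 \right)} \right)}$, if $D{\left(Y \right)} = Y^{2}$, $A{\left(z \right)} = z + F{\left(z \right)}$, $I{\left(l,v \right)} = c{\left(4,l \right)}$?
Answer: $-1012$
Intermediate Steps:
$c{\left(w,f \right)} = f + f w$
$I{\left(l,v \right)} = 5 l$ ($I{\left(l,v \right)} = l \left(1 + 4\right) = l 5 = 5 l$)
$A{\left(z \right)} = 8 + z$ ($A{\left(z \right)} = z + 8 = 8 + z$)
$A{\left(205 \right)} - D{\left(I{\left(-7,-4 \right)} \right)} = \left(8 + 205\right) - \left(5 \left(-7\right)\right)^{2} = 213 - \left(-35\right)^{2} = 213 - 1225 = -1012$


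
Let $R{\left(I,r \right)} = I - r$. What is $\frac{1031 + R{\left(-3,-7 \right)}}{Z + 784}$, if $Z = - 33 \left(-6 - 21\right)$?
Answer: $\frac{207}{335} \approx 0.61791$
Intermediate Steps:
$Z = 891$ ($Z = \left(-33\right) \left(-27\right) = 891$)
$\frac{1031 + R{\left(-3,-7 \right)}}{Z + 784} = \frac{1031 - -4}{891 + 784} = \frac{1031 + \left(-3 + 7\right)}{1675} = \left(1031 + 4\right) \frac{1}{1675} = 1035 \cdot \frac{1}{1675} = \frac{207}{335}$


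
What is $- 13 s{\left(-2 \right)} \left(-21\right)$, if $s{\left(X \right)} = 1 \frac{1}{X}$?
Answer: $- \frac{273}{2} \approx -136.5$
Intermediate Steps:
$s{\left(X \right)} = \frac{1}{X}$
$- 13 s{\left(-2 \right)} \left(-21\right) = - \frac{13}{-2} \left(-21\right) = \left(-13\right) \left(- \frac{1}{2}\right) \left(-21\right) = \frac{13}{2} \left(-21\right) = - \frac{273}{2}$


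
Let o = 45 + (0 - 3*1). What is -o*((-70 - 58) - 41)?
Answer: 7098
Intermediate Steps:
o = 42 (o = 45 + (0 - 3) = 45 - 3 = 42)
-o*((-70 - 58) - 41) = -42*((-70 - 58) - 41) = -42*(-128 - 41) = -42*(-169) = -1*(-7098) = 7098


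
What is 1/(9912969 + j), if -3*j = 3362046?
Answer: 1/8792287 ≈ 1.1374e-7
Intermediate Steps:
j = -1120682 (j = -⅓*3362046 = -1120682)
1/(9912969 + j) = 1/(9912969 - 1120682) = 1/8792287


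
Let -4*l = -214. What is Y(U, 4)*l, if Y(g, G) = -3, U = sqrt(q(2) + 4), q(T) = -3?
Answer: -321/2 ≈ -160.50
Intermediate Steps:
l = 107/2 (l = -1/4*(-214) = 107/2 ≈ 53.500)
U = 1 (U = sqrt(-3 + 4) = sqrt(1) = 1)
Y(U, 4)*l = -3*107/2 = -321/2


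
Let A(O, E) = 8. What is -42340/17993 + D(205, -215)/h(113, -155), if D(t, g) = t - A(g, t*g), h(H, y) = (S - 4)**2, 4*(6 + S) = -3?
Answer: -21572724/33269057 ≈ -0.64843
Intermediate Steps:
S = -27/4 (S = -6 + (1/4)*(-3) = -6 - 3/4 = -27/4 ≈ -6.7500)
h(H, y) = 1849/16 (h(H, y) = (-27/4 - 4)**2 = (-43/4)**2 = 1849/16)
D(t, g) = -8 + t (D(t, g) = t - 1*8 = t - 8 = -8 + t)
-42340/17993 + D(205, -215)/h(113, -155) = -42340/17993 + (-8 + 205)/(1849/16) = -42340*1/17993 + 197*(16/1849) = -42340/17993 + 3152/1849 = -21572724/33269057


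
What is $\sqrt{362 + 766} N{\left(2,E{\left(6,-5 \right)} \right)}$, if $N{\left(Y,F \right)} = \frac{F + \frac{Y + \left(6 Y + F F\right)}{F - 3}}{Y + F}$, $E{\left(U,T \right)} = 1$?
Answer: $- \frac{13 \sqrt{282}}{3} \approx -72.769$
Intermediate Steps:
$N{\left(Y,F \right)} = \frac{F + \frac{F^{2} + 7 Y}{-3 + F}}{F + Y}$ ($N{\left(Y,F \right)} = \frac{F + \frac{Y + \left(6 Y + F^{2}\right)}{-3 + F}}{F + Y} = \frac{F + \frac{Y + \left(F^{2} + 6 Y\right)}{-3 + F}}{F + Y} = \frac{F + \frac{F^{2} + 7 Y}{-3 + F}}{F + Y}$)
$\sqrt{362 + 766} N{\left(2,E{\left(6,-5 \right)} \right)} = \sqrt{362 + 766} \frac{\left(-3\right) 1 + 2 \cdot 1^{2} + 7 \cdot 2}{1^{2} - 3 - 6 + 1 \cdot 2} = \sqrt{1128} \frac{-3 + 2 \cdot 1 + 14}{1 - 3 - 6 + 2} = 2 \sqrt{282} \frac{-3 + 2 + 14}{-6} = 2 \sqrt{282} \left(\left(- \frac{1}{6}\right) 13\right) = 2 \sqrt{282} \left(- \frac{13}{6}\right) = - \frac{13 \sqrt{282}}{3}$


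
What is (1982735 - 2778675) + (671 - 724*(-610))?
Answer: -353629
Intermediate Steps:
(1982735 - 2778675) + (671 - 724*(-610)) = -795940 + (671 + 441640) = -795940 + 442311 = -353629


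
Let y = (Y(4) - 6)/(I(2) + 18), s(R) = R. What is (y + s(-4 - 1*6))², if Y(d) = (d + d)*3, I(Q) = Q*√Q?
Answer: 502843/6241 + 12762*√2/6241 ≈ 83.463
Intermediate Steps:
I(Q) = Q^(3/2)
Y(d) = 6*d (Y(d) = (2*d)*3 = 6*d)
y = 18/(18 + 2*√2) (y = (6*4 - 6)/(2^(3/2) + 18) = (24 - 6)/(2*√2 + 18) = 18/(18 + 2*√2) ≈ 0.86420)
(y + s(-4 - 1*6))² = ((81/79 - 9*√2/79) + (-4 - 1*6))² = ((81/79 - 9*√2/79) + (-4 - 6))² = ((81/79 - 9*√2/79) - 10)² = (-709/79 - 9*√2/79)²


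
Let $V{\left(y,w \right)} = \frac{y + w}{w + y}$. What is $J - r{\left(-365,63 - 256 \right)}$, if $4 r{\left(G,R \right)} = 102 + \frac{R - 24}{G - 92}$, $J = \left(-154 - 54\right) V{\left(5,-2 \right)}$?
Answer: $- \frac{427055}{1828} \approx -233.62$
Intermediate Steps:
$V{\left(y,w \right)} = 1$ ($V{\left(y,w \right)} = \frac{w + y}{w + y} = 1$)
$J = -208$ ($J = \left(-154 - 54\right) 1 = \left(-208\right) 1 = -208$)
$r{\left(G,R \right)} = \frac{51}{2} + \frac{-24 + R}{4 \left(-92 + G\right)}$ ($r{\left(G,R \right)} = \frac{102 + \frac{R - 24}{G - 92}}{4} = \frac{102 + \frac{-24 + R}{-92 + G}}{4} = \frac{51}{2} + \frac{-24 + R}{4 \left(-92 + G\right)}$)
$J - r{\left(-365,63 - 256 \right)} = -208 - \frac{-9408 + \left(63 - 256\right) + 102 \left(-365\right)}{4 \left(-92 - 365\right)} = -208 - \frac{-9408 + \left(63 - 256\right) - 37230}{4 \left(-457\right)} = -208 - \frac{1}{4} \left(- \frac{1}{457}\right) \left(-9408 - 193 - 37230\right) = -208 - \frac{1}{4} \left(- \frac{1}{457}\right) \left(-46831\right) = -208 - \frac{46831}{1828} = - \frac{427055}{1828}$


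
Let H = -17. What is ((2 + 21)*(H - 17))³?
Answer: -478211768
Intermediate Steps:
((2 + 21)*(H - 17))³ = ((2 + 21)*(-17 - 17))³ = (23*(-34))³ = (-782)³ = -478211768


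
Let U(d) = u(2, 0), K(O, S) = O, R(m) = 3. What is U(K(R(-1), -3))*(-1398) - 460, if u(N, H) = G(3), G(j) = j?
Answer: -4654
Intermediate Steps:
u(N, H) = 3
U(d) = 3
U(K(R(-1), -3))*(-1398) - 460 = 3*(-1398) - 460 = -4194 - 460 = -4654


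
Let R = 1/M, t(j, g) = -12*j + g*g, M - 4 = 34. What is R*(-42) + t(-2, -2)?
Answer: 511/19 ≈ 26.895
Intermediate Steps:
M = 38 (M = 4 + 34 = 38)
t(j, g) = g² - 12*j (t(j, g) = -12*j + g² = g² - 12*j)
R = 1/38 ≈ 0.026316
R*(-42) + t(-2, -2) = (1/38)*(-42) + ((-2)² - 12*(-2)) = -21/19 + (4 + 24) = -21/19 + 28 = 511/19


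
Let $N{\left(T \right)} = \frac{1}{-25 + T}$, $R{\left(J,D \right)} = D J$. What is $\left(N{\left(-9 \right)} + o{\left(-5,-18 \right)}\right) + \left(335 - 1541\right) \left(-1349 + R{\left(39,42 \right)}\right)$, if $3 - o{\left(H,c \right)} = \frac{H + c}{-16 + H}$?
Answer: $- \frac{248851937}{714} \approx -3.4853 \cdot 10^{5}$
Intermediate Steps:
$o{\left(H,c \right)} = 3 - \frac{H + c}{-16 + H}$
$\left(N{\left(-9 \right)} + o{\left(-5,-18 \right)}\right) + \left(335 - 1541\right) \left(-1349 + R{\left(39,42 \right)}\right) = \left(\frac{1}{-25 - 9} + \frac{-48 - -18 + 2 \left(-5\right)}{-16 - 5}\right) + \left(335 - 1541\right) \left(-1349 + 42 \cdot 39\right) = \left(\frac{1}{-34} + \frac{-48 + 18 - 10}{-21}\right) - 1206 \left(-1349 + 1638\right) = \left(- \frac{1}{34} - - \frac{40}{21}\right) - 348534 = \left(- \frac{1}{34} + \frac{40}{21}\right) - 348534 = \frac{1339}{714} - 348534 = - \frac{248851937}{714}$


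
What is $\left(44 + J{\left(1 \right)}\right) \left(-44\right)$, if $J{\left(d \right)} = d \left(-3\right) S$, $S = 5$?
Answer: $-1276$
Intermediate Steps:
$J{\left(d \right)} = - 15 d$ ($J{\left(d \right)} = d \left(-3\right) 5 = - 3 d 5 = - 15 d$)
$\left(44 + J{\left(1 \right)}\right) \left(-44\right) = \left(44 - 15\right) \left(-44\right) = 29 \left(-44\right) = -1276$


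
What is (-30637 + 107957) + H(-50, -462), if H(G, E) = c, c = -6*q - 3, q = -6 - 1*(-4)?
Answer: 77329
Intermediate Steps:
q = -2 (q = -6 + 4 = -2)
c = 9 (c = -6*(-2) - 3 = 12 - 3 = 9)
H(G, E) = 9
(-30637 + 107957) + H(-50, -462) = (-30637 + 107957) + 9 = 77320 + 9 = 77329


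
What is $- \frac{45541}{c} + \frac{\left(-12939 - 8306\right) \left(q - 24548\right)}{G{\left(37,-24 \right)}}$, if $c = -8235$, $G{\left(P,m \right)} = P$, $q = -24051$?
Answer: $\frac{8502521877442}{304695} \approx 2.7905 \cdot 10^{7}$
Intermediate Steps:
$- \frac{45541}{c} + \frac{\left(-12939 - 8306\right) \left(q - 24548\right)}{G{\left(37,-24 \right)}} = - \frac{45541}{-8235} + \frac{\left(-12939 - 8306\right) \left(-24051 - 24548\right)}{37} = \left(-45541\right) \left(- \frac{1}{8235}\right) + \left(-21245\right) \left(-48599\right) \frac{1}{37} = \frac{45541}{8235} + 1032485755 \cdot \frac{1}{37} = \frac{45541}{8235} + \frac{1032485755}{37} = \frac{8502521877442}{304695}$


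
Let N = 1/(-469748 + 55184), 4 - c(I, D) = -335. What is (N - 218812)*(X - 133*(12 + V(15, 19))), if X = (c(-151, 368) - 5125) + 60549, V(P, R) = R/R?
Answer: -2450754701988473/207282 ≈ -1.1823e+10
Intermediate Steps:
V(P, R) = 1
c(I, D) = 339 (c(I, D) = 4 - 1*(-335) = 4 + 335 = 339)
X = 55763 (X = (339 - 5125) + 60549 = -4786 + 60549 = 55763)
N = -1/414564 (N = 1/(-414564) = -1/414564 ≈ -2.4122e-6)
(N - 218812)*(X - 133*(12 + V(15, 19))) = (-1/414564 - 218812)*(55763 - 133*(12 + 1)) = -90711577969*(55763 - 133*13)/414564 = -90711577969*(55763 - 1729)/414564 = -90711577969/414564*54034 = -2450754701988473/207282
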